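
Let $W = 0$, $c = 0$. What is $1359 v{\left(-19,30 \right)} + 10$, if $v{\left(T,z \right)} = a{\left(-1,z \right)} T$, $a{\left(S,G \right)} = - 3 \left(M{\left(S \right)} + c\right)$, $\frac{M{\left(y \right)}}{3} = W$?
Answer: $10$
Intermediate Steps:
$M{\left(y \right)} = 0$ ($M{\left(y \right)} = 3 \cdot 0 = 0$)
$a{\left(S,G \right)} = 0$ ($a{\left(S,G \right)} = - 3 \left(0 + 0\right) = \left(-3\right) 0 = 0$)
$v{\left(T,z \right)} = 0$ ($v{\left(T,z \right)} = 0 T = 0$)
$1359 v{\left(-19,30 \right)} + 10 = 1359 \cdot 0 + 10 = 0 + 10 = 10$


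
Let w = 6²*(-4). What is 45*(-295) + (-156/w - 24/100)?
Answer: -3982247/300 ≈ -13274.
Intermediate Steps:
w = -144 (w = 36*(-4) = -144)
45*(-295) + (-156/w - 24/100) = 45*(-295) + (-156/(-144) - 24/100) = -13275 + (-156*(-1/144) - 24*1/100) = -13275 + (13/12 - 6/25) = -13275 + 253/300 = -3982247/300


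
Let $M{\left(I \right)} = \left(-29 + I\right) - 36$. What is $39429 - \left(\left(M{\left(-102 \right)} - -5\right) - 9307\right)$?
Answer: $48898$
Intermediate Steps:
$M{\left(I \right)} = -65 + I$
$39429 - \left(\left(M{\left(-102 \right)} - -5\right) - 9307\right) = 39429 - \left(\left(\left(-65 - 102\right) - -5\right) - 9307\right) = 39429 - \left(\left(-167 + 5\right) - 9307\right) = 39429 - \left(-162 - 9307\right) = 39429 - -9469 = 39429 + 9469 = 48898$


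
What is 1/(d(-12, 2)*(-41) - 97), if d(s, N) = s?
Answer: 1/395 ≈ 0.0025316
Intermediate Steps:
1/(d(-12, 2)*(-41) - 97) = 1/(-12*(-41) - 97) = 1/(492 - 97) = 1/395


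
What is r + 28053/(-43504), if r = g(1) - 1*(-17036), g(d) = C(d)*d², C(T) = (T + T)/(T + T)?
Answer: 741149595/43504 ≈ 17036.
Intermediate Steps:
C(T) = 1 (C(T) = (2*T)/((2*T)) = (2*T)*(1/(2*T)) = 1)
g(d) = d² (g(d) = 1*d² = d²)
r = 17037 (r = 1² - 1*(-17036) = 1 + 17036 = 17037)
r + 28053/(-43504) = 17037 + 28053/(-43504) = 17037 + 28053*(-1/43504) = 17037 - 28053/43504 = 741149595/43504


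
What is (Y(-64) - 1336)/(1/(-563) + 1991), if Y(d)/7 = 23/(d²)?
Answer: -3080789485/4591337472 ≈ -0.67100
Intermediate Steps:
Y(d) = 161/d² (Y(d) = 7*(23/(d²)) = 7*(23/d²) = 161/d²)
(Y(-64) - 1336)/(1/(-563) + 1991) = (161/(-64)² - 1336)/(1/(-563) + 1991) = (161*(1/4096) - 1336)/(-1/563 + 1991) = (161/4096 - 1336)/(1120932/563) = -5472095/4096*563/1120932 = -3080789485/4591337472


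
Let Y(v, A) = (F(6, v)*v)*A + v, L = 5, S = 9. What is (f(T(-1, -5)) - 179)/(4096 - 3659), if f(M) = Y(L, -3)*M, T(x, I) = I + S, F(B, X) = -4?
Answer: 81/437 ≈ 0.18535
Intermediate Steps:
Y(v, A) = v - 4*A*v (Y(v, A) = (-4*v)*A + v = -4*A*v + v = v - 4*A*v)
T(x, I) = 9 + I (T(x, I) = I + 9 = 9 + I)
f(M) = 65*M (f(M) = (5*(1 - 4*(-3)))*M = (5*(1 + 12))*M = (5*13)*M = 65*M)
(f(T(-1, -5)) - 179)/(4096 - 3659) = (65*(9 - 5) - 179)/(4096 - 3659) = (65*4 - 179)/437 = (260 - 179)*(1/437) = 81*(1/437) = 81/437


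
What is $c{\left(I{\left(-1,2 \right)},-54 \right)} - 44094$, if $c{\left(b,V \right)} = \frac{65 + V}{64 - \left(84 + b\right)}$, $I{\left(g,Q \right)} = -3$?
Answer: $- \frac{749609}{17} \approx -44095.0$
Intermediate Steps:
$c{\left(b,V \right)} = \frac{65 + V}{-20 - b}$
$c{\left(I{\left(-1,2 \right)},-54 \right)} - 44094 = \frac{-65 - -54}{20 - 3} - 44094 = \frac{-65 + 54}{17} - 44094 = \frac{1}{17} \left(-11\right) - 44094 = - \frac{11}{17} - 44094 = - \frac{749609}{17}$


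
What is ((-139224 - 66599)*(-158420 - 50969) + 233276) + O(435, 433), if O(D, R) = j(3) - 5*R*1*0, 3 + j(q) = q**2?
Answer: 43097305429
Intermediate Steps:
j(q) = -3 + q**2
O(D, R) = 6 (O(D, R) = (-3 + 3**2) - 5*R*1*0 = (-3 + 9) - 5*R*0 = 6 - 5*0 = 6 + 0 = 6)
((-139224 - 66599)*(-158420 - 50969) + 233276) + O(435, 433) = ((-139224 - 66599)*(-158420 - 50969) + 233276) + 6 = (-205823*(-209389) + 233276) + 6 = (43097072147 + 233276) + 6 = 43097305423 + 6 = 43097305429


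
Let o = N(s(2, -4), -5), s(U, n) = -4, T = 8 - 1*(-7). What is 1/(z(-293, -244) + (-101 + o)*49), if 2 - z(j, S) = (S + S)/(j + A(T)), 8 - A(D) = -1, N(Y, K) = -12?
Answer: -71/393107 ≈ -0.00018061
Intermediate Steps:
T = 15 (T = 8 + 7 = 15)
A(D) = 9 (A(D) = 8 - 1*(-1) = 8 + 1 = 9)
o = -12
z(j, S) = 2 - 2*S/(9 + j) (z(j, S) = 2 - (S + S)/(j + 9) = 2 - 2*S/(9 + j))
1/(z(-293, -244) + (-101 + o)*49) = 1/(2*(9 - 293 - 1*(-244))/(9 - 293) + (-101 - 12)*49) = 1/(2*(9 - 293 + 244)/(-284) - 113*49) = 1/(2*(-1/284)*(-40) - 5537) = 1/(20/71 - 5537) = 1/(-393107/71) = -71/393107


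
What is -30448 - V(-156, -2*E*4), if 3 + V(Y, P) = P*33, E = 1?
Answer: -30181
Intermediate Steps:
V(Y, P) = -3 + 33*P (V(Y, P) = -3 + P*33 = -3 + 33*P)
-30448 - V(-156, -2*E*4) = -30448 - (-3 + 33*(-2*1*4)) = -30448 - (-3 + 33*(-2*4)) = -30448 - (-3 + 33*(-8)) = -30448 - (-3 - 264) = -30448 - 1*(-267) = -30448 + 267 = -30181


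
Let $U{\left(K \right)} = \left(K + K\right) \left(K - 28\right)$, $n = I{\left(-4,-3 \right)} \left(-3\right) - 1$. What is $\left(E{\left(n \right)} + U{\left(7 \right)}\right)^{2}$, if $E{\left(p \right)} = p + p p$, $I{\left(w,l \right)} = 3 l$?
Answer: $166464$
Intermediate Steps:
$n = 26$ ($n = 3 \left(-3\right) \left(-3\right) - 1 = \left(-9\right) \left(-3\right) - 1 = 27 - 1 = 26$)
$U{\left(K \right)} = 2 K \left(-28 + K\right)$
$E{\left(p \right)} = p + p^{2}$
$\left(E{\left(n \right)} + U{\left(7 \right)}\right)^{2} = \left(26 \left(1 + 26\right) + 2 \cdot 7 \left(-28 + 7\right)\right)^{2} = \left(26 \cdot 27 + 2 \cdot 7 \left(-21\right)\right)^{2} = \left(702 - 294\right)^{2} = 408^{2} = 166464$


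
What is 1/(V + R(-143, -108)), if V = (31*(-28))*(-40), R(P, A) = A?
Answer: 1/34612 ≈ 2.8892e-5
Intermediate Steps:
V = 34720 (V = -868*(-40) = 34720)
1/(V + R(-143, -108)) = 1/(34720 - 108) = 1/34612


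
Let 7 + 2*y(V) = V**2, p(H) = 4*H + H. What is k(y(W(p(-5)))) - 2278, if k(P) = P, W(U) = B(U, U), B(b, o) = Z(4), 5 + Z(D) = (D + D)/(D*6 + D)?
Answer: -111249/49 ≈ -2270.4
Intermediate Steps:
p(H) = 5*H
Z(D) = -33/7 (Z(D) = -5 + (D + D)/(D*6 + D) = -5 + (2*D)/(6*D + D) = -5 + (2*D)/((7*D)) = -5 + (2*D)*(1/(7*D)) = -5 + 2/7 = -33/7)
B(b, o) = -33/7
W(U) = -33/7
y(V) = -7/2 + V**2/2
k(y(W(p(-5)))) - 2278 = (-7/2 + (-33/7)**2/2) - 2278 = (-7/2 + (1/2)*(1089/49)) - 2278 = (-7/2 + 1089/98) - 2278 = 373/49 - 2278 = -111249/49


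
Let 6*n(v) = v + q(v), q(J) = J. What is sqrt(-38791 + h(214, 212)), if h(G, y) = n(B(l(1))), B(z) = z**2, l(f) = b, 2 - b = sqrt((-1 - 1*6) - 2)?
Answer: sqrt(-349134 - 36*I)/3 ≈ 0.010154 - 196.96*I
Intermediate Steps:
b = 2 - 3*I (b = 2 - sqrt((-1 - 1*6) - 2) = 2 - sqrt((-1 - 6) - 2) = 2 - sqrt(-7 - 2) = 2 - sqrt(-9) = 2 - 3*I ≈ 2.0 - 3.0*I)
l(f) = 2 - 3*I
n(v) = v/3 (n(v) = (v + v)/6 = (2*v)/6 = v/3)
h(G, y) = (2 - 3*I)**2/3
sqrt(-38791 + h(214, 212)) = sqrt(-38791 + (2 - 3*I)**2/3)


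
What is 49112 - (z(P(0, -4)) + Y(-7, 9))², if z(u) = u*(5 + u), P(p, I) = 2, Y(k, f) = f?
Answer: 48583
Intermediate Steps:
49112 - (z(P(0, -4)) + Y(-7, 9))² = 49112 - (2*(5 + 2) + 9)² = 49112 - (2*7 + 9)² = 49112 - (14 + 9)² = 49112 - 1*23² = 49112 - 1*529 = 49112 - 529 = 48583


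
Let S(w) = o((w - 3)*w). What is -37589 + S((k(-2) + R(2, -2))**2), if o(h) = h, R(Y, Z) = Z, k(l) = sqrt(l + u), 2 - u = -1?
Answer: -37591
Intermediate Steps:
u = 3 (u = 2 - 1*(-1) = 2 + 1 = 3)
k(l) = sqrt(3 + l) (k(l) = sqrt(l + 3) = sqrt(3 + l))
S(w) = w*(-3 + w) (S(w) = (w - 3)*w = (-3 + w)*w = w*(-3 + w))
-37589 + S((k(-2) + R(2, -2))**2) = -37589 + (sqrt(3 - 2) - 2)**2*(-3 + (sqrt(3 - 2) - 2)**2) = -37589 + (sqrt(1) - 2)**2*(-3 + (sqrt(1) - 2)**2) = -37589 + (1 - 2)**2*(-3 + (1 - 2)**2) = -37589 + (-1)**2*(-3 + (-1)**2) = -37589 + 1*(-3 + 1) = -37589 + 1*(-2) = -37589 - 2 = -37591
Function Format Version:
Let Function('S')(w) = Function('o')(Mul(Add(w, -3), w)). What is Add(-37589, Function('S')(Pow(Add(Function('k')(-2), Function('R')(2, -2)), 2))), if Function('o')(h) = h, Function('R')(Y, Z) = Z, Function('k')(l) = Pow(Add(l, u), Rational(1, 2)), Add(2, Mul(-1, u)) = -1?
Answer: -37591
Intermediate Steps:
u = 3 (u = Add(2, Mul(-1, -1)) = Add(2, 1) = 3)
Function('k')(l) = Pow(Add(3, l), Rational(1, 2)) (Function('k')(l) = Pow(Add(l, 3), Rational(1, 2)) = Pow(Add(3, l), Rational(1, 2)))
Function('S')(w) = Mul(w, Add(-3, w)) (Function('S')(w) = Mul(Add(w, -3), w) = Mul(Add(-3, w), w) = Mul(w, Add(-3, w)))
Add(-37589, Function('S')(Pow(Add(Function('k')(-2), Function('R')(2, -2)), 2))) = Add(-37589, Mul(Pow(Add(Pow(Add(3, -2), Rational(1, 2)), -2), 2), Add(-3, Pow(Add(Pow(Add(3, -2), Rational(1, 2)), -2), 2)))) = Add(-37589, Mul(Pow(Add(Pow(1, Rational(1, 2)), -2), 2), Add(-3, Pow(Add(Pow(1, Rational(1, 2)), -2), 2)))) = Add(-37589, Mul(Pow(Add(1, -2), 2), Add(-3, Pow(Add(1, -2), 2)))) = Add(-37589, Mul(Pow(-1, 2), Add(-3, Pow(-1, 2)))) = Add(-37589, Mul(1, Add(-3, 1))) = Add(-37589, Mul(1, -2)) = Add(-37589, -2) = -37591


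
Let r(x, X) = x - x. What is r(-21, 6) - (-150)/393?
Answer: 50/131 ≈ 0.38168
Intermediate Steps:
r(x, X) = 0
r(-21, 6) - (-150)/393 = 0 - (-150)/393 = 0 - 1*(-50/131) = 0 + 50/131 = 50/131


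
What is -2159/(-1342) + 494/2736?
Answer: 86447/48312 ≈ 1.7893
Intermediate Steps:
-2159/(-1342) + 494/2736 = -2159*(-1/1342) + 494*(1/2736) = 2159/1342 + 13/72 = 86447/48312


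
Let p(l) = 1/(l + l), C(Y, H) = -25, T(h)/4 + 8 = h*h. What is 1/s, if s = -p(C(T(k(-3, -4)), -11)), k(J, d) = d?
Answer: 50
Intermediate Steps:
T(h) = -32 + 4*h² (T(h) = -32 + 4*(h*h) = -32 + 4*h²)
p(l) = 1/(2*l)
s = 1/50 (s = -1/(2*(-25)) = -(-1)/(2*25) = -1*(-1/50) = 1/50 ≈ 0.020000)
1/s = 1/(1/50) = 50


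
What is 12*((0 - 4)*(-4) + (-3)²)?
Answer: 300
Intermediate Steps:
12*((0 - 4)*(-4) + (-3)²) = 12*(-4*(-4) + 9) = 12*(16 + 9) = 12*25 = 300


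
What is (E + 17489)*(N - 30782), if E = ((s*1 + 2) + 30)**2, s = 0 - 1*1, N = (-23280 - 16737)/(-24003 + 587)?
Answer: -6648930696375/11708 ≈ -5.6790e+8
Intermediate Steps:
N = 40017/23416 (N = -40017/(-23416) = -40017*(-1/23416) = 40017/23416 ≈ 1.7090)
s = -1 (s = 0 - 1 = -1)
E = 961 (E = ((-1*1 + 2) + 30)**2 = ((-1 + 2) + 30)**2 = (1 + 30)**2 = 31**2 = 961)
(E + 17489)*(N - 30782) = (961 + 17489)*(40017/23416 - 30782) = 18450*(-720751295/23416) = -6648930696375/11708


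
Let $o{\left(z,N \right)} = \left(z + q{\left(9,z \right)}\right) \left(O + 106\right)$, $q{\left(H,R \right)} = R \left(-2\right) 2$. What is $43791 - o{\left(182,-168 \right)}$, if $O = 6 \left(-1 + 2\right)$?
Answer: $104943$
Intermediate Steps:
$O = 6$ ($O = 6 \cdot 1 = 6$)
$q{\left(H,R \right)} = - 4 R$ ($q{\left(H,R \right)} = - 2 R 2 = - 4 R$)
$o{\left(z,N \right)} = - 336 z$ ($o{\left(z,N \right)} = \left(z - 4 z\right) \left(6 + 106\right) = - 3 z 112 = - 336 z$)
$43791 - o{\left(182,-168 \right)} = 43791 - \left(-336\right) 182 = 43791 - -61152 = 43791 + 61152 = 104943$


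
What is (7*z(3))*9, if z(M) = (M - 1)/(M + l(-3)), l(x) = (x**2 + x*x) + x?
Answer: 7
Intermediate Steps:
l(x) = x + 2*x**2 (l(x) = (x**2 + x**2) + x = 2*x**2 + x = x + 2*x**2)
z(M) = (-1 + M)/(15 + M) (z(M) = (M - 1)/(M - 3*(1 + 2*(-3))) = (-1 + M)/(M - 3*(1 - 6)) = (-1 + M)/(M - 3*(-5)) = (-1 + M)/(M + 15) = (-1 + M)/(15 + M))
(7*z(3))*9 = (7*((-1 + 3)/(15 + 3)))*9 = (7*(2/18))*9 = (7*((1/18)*2))*9 = (7*(1/9))*9 = (7/9)*9 = 7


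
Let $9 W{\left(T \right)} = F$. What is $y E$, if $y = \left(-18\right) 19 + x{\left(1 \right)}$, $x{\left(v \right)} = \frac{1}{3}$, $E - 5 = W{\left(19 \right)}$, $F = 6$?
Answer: $- \frac{17425}{9} \approx -1936.1$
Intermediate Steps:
$W{\left(T \right)} = \frac{2}{3}$ ($W{\left(T \right)} = \frac{1}{9} \cdot 6 = \frac{2}{3}$)
$E = \frac{17}{3}$ ($E = 5 + \frac{2}{3} = \frac{17}{3} \approx 5.6667$)
$x{\left(v \right)} = \frac{1}{3}$
$y = - \frac{1025}{3}$ ($y = \left(-18\right) 19 + \frac{1}{3} = -342 + \frac{1}{3} = - \frac{1025}{3} \approx -341.67$)
$y E = \left(- \frac{1025}{3}\right) \frac{17}{3} = - \frac{17425}{9}$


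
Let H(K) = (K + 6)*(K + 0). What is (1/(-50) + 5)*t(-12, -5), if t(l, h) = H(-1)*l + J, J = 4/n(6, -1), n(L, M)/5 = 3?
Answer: 37516/125 ≈ 300.13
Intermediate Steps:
n(L, M) = 15 (n(L, M) = 5*3 = 15)
H(K) = K*(6 + K) (H(K) = (6 + K)*K = K*(6 + K))
J = 4/15 ≈ 0.26667
t(l, h) = 4/15 - 5*l (t(l, h) = (-(6 - 1))*l + 4/15 = (-1*5)*l + 4/15 = -5*l + 4/15 = 4/15 - 5*l)
(1/(-50) + 5)*t(-12, -5) = (1/(-50) + 5)*(4/15 - 5*(-12)) = (-1/50 + 5)*(4/15 + 60) = (249/50)*(904/15) = 37516/125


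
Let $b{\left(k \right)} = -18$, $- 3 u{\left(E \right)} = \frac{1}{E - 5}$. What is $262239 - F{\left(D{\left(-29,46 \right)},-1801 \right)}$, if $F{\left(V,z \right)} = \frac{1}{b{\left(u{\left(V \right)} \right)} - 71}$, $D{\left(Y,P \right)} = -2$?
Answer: $\frac{23339272}{89} \approx 2.6224 \cdot 10^{5}$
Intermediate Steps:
$u{\left(E \right)} = - \frac{1}{3 \left(-5 + E\right)}$ ($u{\left(E \right)} = - \frac{1}{3 \left(E - 5\right)} = - \frac{1}{3 \left(-5 + E\right)}$)
$F{\left(V,z \right)} = - \frac{1}{89}$ ($F{\left(V,z \right)} = \frac{1}{-18 - 71} = \frac{1}{-89} = - \frac{1}{89}$)
$262239 - F{\left(D{\left(-29,46 \right)},-1801 \right)} = 262239 - - \frac{1}{89} = 262239 + \frac{1}{89} = \frac{23339272}{89}$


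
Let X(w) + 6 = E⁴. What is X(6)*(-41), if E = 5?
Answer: -25379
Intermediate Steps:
X(w) = 619 (X(w) = -6 + 5⁴ = -6 + 625 = 619)
X(6)*(-41) = 619*(-41) = -25379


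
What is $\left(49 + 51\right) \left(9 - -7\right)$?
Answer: $1600$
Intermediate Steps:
$\left(49 + 51\right) \left(9 - -7\right) = 100 \left(9 + 7\right) = 100 \cdot 16 = 1600$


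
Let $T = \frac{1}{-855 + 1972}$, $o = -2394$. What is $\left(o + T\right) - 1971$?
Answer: $- \frac{4875704}{1117} \approx -4365.0$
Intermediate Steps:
$T = \frac{1}{1117} \approx 0.00089526$
$\left(o + T\right) - 1971 = \left(-2394 + \frac{1}{1117}\right) - 1971 = - \frac{2674097}{1117} - 1971 = - \frac{4875704}{1117}$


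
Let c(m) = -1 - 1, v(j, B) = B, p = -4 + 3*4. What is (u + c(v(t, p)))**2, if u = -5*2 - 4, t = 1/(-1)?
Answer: 256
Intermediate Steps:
t = -1
p = 8 (p = -4 + 12 = 8)
u = -14 (u = -10 - 4 = -14)
c(m) = -2
(u + c(v(t, p)))**2 = (-14 - 2)**2 = (-16)**2 = 256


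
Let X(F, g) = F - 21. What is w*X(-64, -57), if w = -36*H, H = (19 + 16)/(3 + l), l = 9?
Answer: 8925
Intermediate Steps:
H = 35/12 (H = (19 + 16)/(3 + 9) = 35/12 ≈ 2.9167)
w = -105 (w = -36*35/12 = -105)
X(F, g) = -21 + F
w*X(-64, -57) = -105*(-21 - 64) = -105*(-85) = 8925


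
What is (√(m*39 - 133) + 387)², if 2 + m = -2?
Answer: 149480 + 13158*I ≈ 1.4948e+5 + 13158.0*I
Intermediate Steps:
m = -4 (m = -2 - 2 = -4)
(√(m*39 - 133) + 387)² = (√(-4*39 - 133) + 387)² = (√(-156 - 133) + 387)² = (√(-289) + 387)² = (17*I + 387)² = (387 + 17*I)²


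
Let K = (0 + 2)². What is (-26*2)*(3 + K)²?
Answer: -2548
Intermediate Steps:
K = 4 (K = 2² = 4)
(-26*2)*(3 + K)² = (-26*2)*(3 + 4)² = -52*7² = -52*49 = -2548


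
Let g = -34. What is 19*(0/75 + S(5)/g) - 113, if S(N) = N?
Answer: -3937/34 ≈ -115.79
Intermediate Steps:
19*(0/75 + S(5)/g) - 113 = 19*(0/75 + 5/(-34)) - 113 = 19*(0*(1/75) + 5*(-1/34)) - 113 = 19*(0 - 5/34) - 113 = 19*(-5/34) - 113 = -95/34 - 113 = -3937/34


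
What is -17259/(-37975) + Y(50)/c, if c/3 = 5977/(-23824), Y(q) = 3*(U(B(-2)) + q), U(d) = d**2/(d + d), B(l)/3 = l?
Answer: -42418513757/226976575 ≈ -186.89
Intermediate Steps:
B(l) = 3*l
U(d) = d/2 (U(d) = d**2/((2*d)) = (1/(2*d))*d**2 = d/2)
Y(q) = -9 + 3*q (Y(q) = 3*((3*(-2))/2 + q) = 3*((1/2)*(-6) + q) = 3*(-3 + q) = -9 + 3*q)
c = -17931/23824 (c = 3*(5977/(-23824)) = 3*(5977*(-1/23824)) = 3*(-5977/23824) = -17931/23824 ≈ -0.75264)
-17259/(-37975) + Y(50)/c = -17259/(-37975) + (-9 + 3*50)/(-17931/23824) = -17259*(-1/37975) + (-9 + 150)*(-23824/17931) = 17259/37975 + 141*(-23824/17931) = 17259/37975 - 1119728/5977 = -42418513757/226976575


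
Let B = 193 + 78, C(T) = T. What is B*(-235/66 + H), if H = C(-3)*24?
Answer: -1351477/66 ≈ -20477.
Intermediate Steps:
B = 271
H = -72 (H = -3*24 = -72)
B*(-235/66 + H) = 271*(-235/66 - 72) = 271*(-4987/66) = -1351477/66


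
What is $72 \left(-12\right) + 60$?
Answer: $-804$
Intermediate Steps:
$72 \left(-12\right) + 60 = -864 + 60 = -804$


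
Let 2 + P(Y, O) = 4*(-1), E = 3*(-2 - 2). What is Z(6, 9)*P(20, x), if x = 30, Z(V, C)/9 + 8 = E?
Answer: 1080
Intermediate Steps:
E = -12 (E = 3*(-4) = -12)
Z(V, C) = -180 (Z(V, C) = -72 + 9*(-12) = -72 - 108 = -180)
P(Y, O) = -6 (P(Y, O) = -2 + 4*(-1) = -2 - 4 = -6)
Z(6, 9)*P(20, x) = -180*(-6) = 1080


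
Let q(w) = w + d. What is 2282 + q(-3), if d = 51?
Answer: 2330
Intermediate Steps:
q(w) = 51 + w (q(w) = w + 51 = 51 + w)
2282 + q(-3) = 2282 + (51 - 3) = 2282 + 48 = 2330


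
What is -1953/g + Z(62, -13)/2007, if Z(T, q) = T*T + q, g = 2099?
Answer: 1373866/1404231 ≈ 0.97838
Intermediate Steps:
Z(T, q) = q + T**2 (Z(T, q) = T**2 + q = q + T**2)
-1953/g + Z(62, -13)/2007 = -1953/2099 + (-13 + 62**2)/2007 = -1953*1/2099 + (-13 + 3844)*(1/2007) = -1953/2099 + 3831*(1/2007) = -1953/2099 + 1277/669 = 1373866/1404231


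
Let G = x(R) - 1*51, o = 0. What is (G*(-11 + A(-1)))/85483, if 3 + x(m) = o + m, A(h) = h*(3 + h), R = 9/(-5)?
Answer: 3627/427415 ≈ 0.0084859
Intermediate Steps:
R = -9/5 (R = 9*(-1/5) = -9/5 ≈ -1.8000)
x(m) = -3 + m (x(m) = -3 + (0 + m) = -3 + m)
G = -279/5 (G = (-3 - 9/5) - 1*51 = -24/5 - 51 = -279/5 ≈ -55.800)
(G*(-11 + A(-1)))/85483 = -279*(-11 - (3 - 1))/5/85483 = -279*(-11 - 1*2)/5*(1/85483) = -279*(-11 - 2)/5*(1/85483) = -279/5*(-13)*(1/85483) = (3627/5)*(1/85483) = 3627/427415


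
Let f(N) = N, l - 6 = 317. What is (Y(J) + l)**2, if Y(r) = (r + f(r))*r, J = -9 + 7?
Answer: 109561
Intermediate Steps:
l = 323 (l = 6 + 317 = 323)
J = -2
Y(r) = 2*r**2 (Y(r) = (r + r)*r = (2*r)*r = 2*r**2)
(Y(J) + l)**2 = (2*(-2)**2 + 323)**2 = (2*4 + 323)**2 = (8 + 323)**2 = 331**2 = 109561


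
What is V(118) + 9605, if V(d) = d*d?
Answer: 23529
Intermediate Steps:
V(d) = d**2
V(118) + 9605 = 118**2 + 9605 = 13924 + 9605 = 23529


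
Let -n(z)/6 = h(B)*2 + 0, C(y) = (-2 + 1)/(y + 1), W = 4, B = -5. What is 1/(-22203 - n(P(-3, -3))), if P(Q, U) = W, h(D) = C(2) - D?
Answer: -1/22147 ≈ -4.5153e-5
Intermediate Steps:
C(y) = -1/(1 + y)
h(D) = -1/3 - D (h(D) = -1/(1 + 2) - D = -1/3 - D)
P(Q, U) = 4
n(z) = -56 (n(z) = -6*((-1/3 - 1*(-5))*2 + 0) = -6*((-1/3 + 5)*2 + 0) = -6*((14/3)*2 + 0) = -6*(28/3 + 0) = -6*28/3 = -56)
1/(-22203 - n(P(-3, -3))) = 1/(-22203 - 1*(-56)) = 1/(-22203 + 56) = 1/(-22147) = -1/22147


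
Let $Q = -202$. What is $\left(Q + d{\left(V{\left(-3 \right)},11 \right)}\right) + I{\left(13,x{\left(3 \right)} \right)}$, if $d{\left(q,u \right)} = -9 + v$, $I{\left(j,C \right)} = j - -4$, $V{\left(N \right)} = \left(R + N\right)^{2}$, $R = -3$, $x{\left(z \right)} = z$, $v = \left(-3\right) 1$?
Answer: $-197$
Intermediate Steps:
$v = -3$
$V{\left(N \right)} = \left(-3 + N\right)^{2}$
$I{\left(j,C \right)} = 4 + j$ ($I{\left(j,C \right)} = j + 4 = 4 + j$)
$d{\left(q,u \right)} = -12$ ($d{\left(q,u \right)} = -9 - 3 = -12$)
$\left(Q + d{\left(V{\left(-3 \right)},11 \right)}\right) + I{\left(13,x{\left(3 \right)} \right)} = \left(-202 - 12\right) + \left(4 + 13\right) = -214 + 17 = -197$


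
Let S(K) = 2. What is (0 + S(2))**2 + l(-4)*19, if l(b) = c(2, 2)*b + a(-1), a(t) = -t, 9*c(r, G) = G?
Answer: 55/9 ≈ 6.1111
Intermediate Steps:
c(r, G) = G/9
l(b) = 1 + 2*b/9 (l(b) = ((1/9)*2)*b - 1*(-1) = 2*b/9 + 1 = 1 + 2*b/9)
(0 + S(2))**2 + l(-4)*19 = (0 + 2)**2 + (1 + (2/9)*(-4))*19 = 2**2 + (1 - 8/9)*19 = 4 + (1/9)*19 = 4 + 19/9 = 55/9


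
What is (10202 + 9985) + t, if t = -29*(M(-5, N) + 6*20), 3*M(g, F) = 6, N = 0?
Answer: 16649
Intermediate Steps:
M(g, F) = 2 (M(g, F) = (1/3)*6 = 2)
t = -3538 (t = -29*(2 + 6*20) = -29*(2 + 120) = -29*122 = -3538)
(10202 + 9985) + t = (10202 + 9985) - 3538 = 20187 - 3538 = 16649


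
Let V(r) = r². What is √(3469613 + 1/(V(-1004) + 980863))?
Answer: 2*√3431134711347849703/1988879 ≈ 1862.7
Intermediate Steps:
√(3469613 + 1/(V(-1004) + 980863)) = √(3469613 + 1/((-1004)² + 980863)) = √(3469613 + 1/(1008016 + 980863)) = √(3469613 + 1/1988879) = √(6900640433828/1988879) = 2*√3431134711347849703/1988879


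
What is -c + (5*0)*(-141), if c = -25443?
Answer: 25443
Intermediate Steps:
-c + (5*0)*(-141) = -1*(-25443) + (5*0)*(-141) = 25443 + 0*(-141) = 25443 + 0 = 25443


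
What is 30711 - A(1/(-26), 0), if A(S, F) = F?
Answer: 30711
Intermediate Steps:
30711 - A(1/(-26), 0) = 30711 - 1*0 = 30711 + 0 = 30711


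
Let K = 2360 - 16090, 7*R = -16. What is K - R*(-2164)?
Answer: -130734/7 ≈ -18676.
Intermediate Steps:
R = -16/7 (R = (1/7)*(-16) = -16/7 ≈ -2.2857)
K = -13730
K - R*(-2164) = -13730 - (-16)*(-2164)/7 = -13730 - 1*34624/7 = -13730 - 34624/7 = -130734/7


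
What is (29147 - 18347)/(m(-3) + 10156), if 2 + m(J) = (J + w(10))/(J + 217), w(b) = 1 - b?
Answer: 144450/135809 ≈ 1.0636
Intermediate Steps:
m(J) = -2 + (-9 + J)/(217 + J) (m(J) = -2 + (J + (1 - 1*10))/(J + 217) = -2 + (J + (1 - 10))/(217 + J) = -2 + (J - 9)/(217 + J) = -2 + (-9 + J)/(217 + J))
(29147 - 18347)/(m(-3) + 10156) = (29147 - 18347)/((-443 - 1*(-3))/(217 - 3) + 10156) = 10800/((-443 + 3)/214 + 10156) = 10800/((1/214)*(-440) + 10156) = 10800/(-220/107 + 10156) = 10800/(1086472/107) = 10800*(107/1086472) = 144450/135809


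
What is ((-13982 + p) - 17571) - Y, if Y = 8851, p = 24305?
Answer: -16099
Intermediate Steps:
((-13982 + p) - 17571) - Y = ((-13982 + 24305) - 17571) - 1*8851 = (10323 - 17571) - 8851 = -7248 - 8851 = -16099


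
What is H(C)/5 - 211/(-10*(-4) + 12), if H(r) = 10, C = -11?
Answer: -107/52 ≈ -2.0577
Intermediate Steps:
H(C)/5 - 211/(-10*(-4) + 12) = 10/5 - 211/(-10*(-4) + 12) = 10*(⅕) - 211/(40 + 12) = 2 - 211/52 = -107/52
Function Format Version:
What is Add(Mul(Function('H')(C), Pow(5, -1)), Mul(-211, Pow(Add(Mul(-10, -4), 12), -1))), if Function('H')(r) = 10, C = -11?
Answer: Rational(-107, 52) ≈ -2.0577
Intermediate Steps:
Add(Mul(Function('H')(C), Pow(5, -1)), Mul(-211, Pow(Add(Mul(-10, -4), 12), -1))) = Add(Mul(10, Pow(5, -1)), Mul(-211, Pow(Add(Mul(-10, -4), 12), -1))) = Add(Mul(10, Rational(1, 5)), Mul(-211, Pow(Add(40, 12), -1))) = Add(2, Mul(-211, Pow(52, -1))) = Add(2, Mul(-211, Rational(1, 52))) = Add(2, Rational(-211, 52)) = Rational(-107, 52)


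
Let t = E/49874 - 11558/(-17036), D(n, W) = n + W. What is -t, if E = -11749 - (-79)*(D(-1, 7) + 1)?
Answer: -96427159/212413366 ≈ -0.45396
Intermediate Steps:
D(n, W) = W + n
E = -11196 (E = -11749 - (-79)*((7 - 1) + 1) = -11749 - (-79)*(6 + 1) = -11749 - (-79)*7 = -11749 - 1*(-553) = -11749 + 553 = -11196)
t = 96427159/212413366 (t = -11196/49874 - 11558/(-17036) = -11196*1/49874 - 11558*(-1/17036) = -5598/24937 + 5779/8518 = 96427159/212413366 ≈ 0.45396)
-t = -1*96427159/212413366 = -96427159/212413366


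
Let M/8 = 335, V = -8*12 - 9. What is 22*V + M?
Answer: 370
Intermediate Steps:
V = -105 (V = -96 - 9 = -105)
M = 2680 (M = 8*335 = 2680)
22*V + M = 22*(-105) + 2680 = -2310 + 2680 = 370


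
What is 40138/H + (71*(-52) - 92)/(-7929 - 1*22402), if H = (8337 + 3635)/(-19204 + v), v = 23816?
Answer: 1403703132246/90780683 ≈ 15463.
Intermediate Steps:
H = 2993/1153 (H = (8337 + 3635)/(-19204 + 23816) = 11972/4612 = 11972*(1/4612) = 2993/1153 ≈ 2.5958)
40138/H + (71*(-52) - 92)/(-7929 - 1*22402) = 40138/(2993/1153) + (71*(-52) - 92)/(-7929 - 1*22402) = 40138*(1153/2993) + (-3692 - 92)/(-7929 - 22402) = 46279114/2993 - 3784/(-30331) = 46279114/2993 - 3784*(-1/30331) = 46279114/2993 + 3784/30331 = 1403703132246/90780683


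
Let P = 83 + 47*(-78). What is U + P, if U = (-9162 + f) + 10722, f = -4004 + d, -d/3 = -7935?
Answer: 17778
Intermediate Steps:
d = 23805 (d = -3*(-7935) = 23805)
f = 19801 (f = -4004 + 23805 = 19801)
P = -3583 (P = 83 - 3666 = -3583)
U = 21361 (U = (-9162 + 19801) + 10722 = 10639 + 10722 = 21361)
U + P = 21361 - 3583 = 17778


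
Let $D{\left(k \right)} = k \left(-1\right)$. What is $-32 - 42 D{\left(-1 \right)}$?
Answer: $-74$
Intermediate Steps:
$D{\left(k \right)} = - k$
$-32 - 42 D{\left(-1 \right)} = -32 - 42 \left(\left(-1\right) \left(-1\right)\right) = -32 - 42 = -74$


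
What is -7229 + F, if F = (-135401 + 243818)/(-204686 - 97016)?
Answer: -2181112175/301702 ≈ -7229.4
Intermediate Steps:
F = -108417/301702 (F = 108417/(-301702) = 108417*(-1/301702) = -108417/301702 ≈ -0.35935)
-7229 + F = -7229 - 108417/301702 = -2181112175/301702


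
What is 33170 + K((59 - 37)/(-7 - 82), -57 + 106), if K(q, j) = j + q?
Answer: 2956469/89 ≈ 33219.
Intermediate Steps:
33170 + K((59 - 37)/(-7 - 82), -57 + 106) = 33170 + ((-57 + 106) + (59 - 37)/(-7 - 82)) = 33170 + (49 + 22/(-89)) = 33170 + (49 + 22*(-1/89)) = 33170 + (49 - 22/89) = 33170 + 4339/89 = 2956469/89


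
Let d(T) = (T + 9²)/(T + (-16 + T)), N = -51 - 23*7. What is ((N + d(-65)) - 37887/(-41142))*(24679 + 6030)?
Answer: -6492670562231/1001122 ≈ -6.4854e+6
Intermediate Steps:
N = -212 (N = -51 - 161 = -212)
d(T) = (81 + T)/(-16 + 2*T) (d(T) = (T + 81)/(-16 + 2*T) = (81 + T)/(-16 + 2*T))
((N + d(-65)) - 37887/(-41142))*(24679 + 6030) = ((-212 + (81 - 65)/(2*(-8 - 65))) - 37887/(-41142))*(24679 + 6030) = ((-212 + (½)*16/(-73)) - 37887*(-1/41142))*30709 = ((-212 + (½)*(-1/73)*16) + 12629/13714)*30709 = ((-212 - 8/73) + 12629/13714)*30709 = (-15484/73 + 12629/13714)*30709 = -211425659/1001122*30709 = -6492670562231/1001122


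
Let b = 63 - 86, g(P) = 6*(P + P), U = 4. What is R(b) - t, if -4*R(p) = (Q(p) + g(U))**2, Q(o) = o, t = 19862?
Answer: -80073/4 ≈ -20018.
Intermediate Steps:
g(P) = 12*P (g(P) = 6*(2*P) = 12*P)
b = -23
R(p) = -(48 + p)**2/4 (R(p) = -(p + 12*4)**2/4 = -(p + 48)**2/4 = -(48 + p)**2/4)
R(b) - t = -(48 - 23)**2/4 - 1*19862 = -1/4*25**2 - 19862 = -1/4*625 - 19862 = -625/4 - 19862 = -80073/4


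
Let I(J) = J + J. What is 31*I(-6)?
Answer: -372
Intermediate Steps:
I(J) = 2*J
31*I(-6) = 31*(2*(-6)) = 31*(-12) = -372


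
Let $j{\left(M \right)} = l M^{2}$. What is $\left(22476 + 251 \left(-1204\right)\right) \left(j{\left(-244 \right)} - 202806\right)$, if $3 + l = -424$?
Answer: $7167939927584$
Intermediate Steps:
$l = -427$ ($l = -3 - 424 = -427$)
$j{\left(M \right)} = - 427 M^{2}$
$\left(22476 + 251 \left(-1204\right)\right) \left(j{\left(-244 \right)} - 202806\right) = \left(22476 + 251 \left(-1204\right)\right) \left(- 427 \left(-244\right)^{2} - 202806\right) = \left(22476 - 302204\right) \left(\left(-427\right) 59536 - 202806\right) = - 279728 \left(-25421872 - 202806\right) = \left(-279728\right) \left(-25624678\right) = 7167939927584$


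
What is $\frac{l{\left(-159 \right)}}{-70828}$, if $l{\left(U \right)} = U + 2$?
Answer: $\frac{157}{70828} \approx 0.0022166$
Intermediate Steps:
$l{\left(U \right)} = 2 + U$
$\frac{l{\left(-159 \right)}}{-70828} = \frac{2 - 159}{-70828} = \left(-157\right) \left(- \frac{1}{70828}\right) = \frac{157}{70828}$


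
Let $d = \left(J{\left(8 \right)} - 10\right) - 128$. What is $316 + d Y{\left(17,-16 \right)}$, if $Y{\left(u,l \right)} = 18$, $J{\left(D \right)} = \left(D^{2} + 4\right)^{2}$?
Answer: $81064$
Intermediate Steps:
$J{\left(D \right)} = \left(4 + D^{2}\right)^{2}$
$d = 4486$ ($d = \left(\left(4 + 8^{2}\right)^{2} - 10\right) - 128 = \left(\left(4 + 64\right)^{2} - 10\right) - 128 = \left(68^{2} - 10\right) - 128 = \left(4624 - 10\right) - 128 = 4614 - 128 = 4486$)
$316 + d Y{\left(17,-16 \right)} = 316 + 4486 \cdot 18 = 316 + 80748 = 81064$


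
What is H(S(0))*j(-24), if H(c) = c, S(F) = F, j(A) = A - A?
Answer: 0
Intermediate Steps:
j(A) = 0
H(S(0))*j(-24) = 0*0 = 0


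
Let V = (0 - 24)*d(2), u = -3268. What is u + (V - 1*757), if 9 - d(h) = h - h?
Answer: -4241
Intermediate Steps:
d(h) = 9 (d(h) = 9 - (h - h) = 9 - 1*0 = 9 + 0 = 9)
V = -216 (V = (0 - 24)*9 = -24*9 = -216)
u + (V - 1*757) = -3268 + (-216 - 1*757) = -3268 + (-216 - 757) = -3268 - 973 = -4241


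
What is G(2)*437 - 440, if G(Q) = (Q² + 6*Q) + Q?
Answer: 7426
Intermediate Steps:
G(Q) = Q² + 7*Q
G(2)*437 - 440 = (2*(7 + 2))*437 - 440 = (2*9)*437 - 440 = 18*437 - 440 = 7866 - 440 = 7426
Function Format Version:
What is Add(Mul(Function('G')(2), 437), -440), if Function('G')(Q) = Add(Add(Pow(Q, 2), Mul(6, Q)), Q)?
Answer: 7426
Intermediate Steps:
Function('G')(Q) = Add(Pow(Q, 2), Mul(7, Q))
Add(Mul(Function('G')(2), 437), -440) = Add(Mul(Mul(2, Add(7, 2)), 437), -440) = Add(Mul(Mul(2, 9), 437), -440) = Add(Mul(18, 437), -440) = Add(7866, -440) = 7426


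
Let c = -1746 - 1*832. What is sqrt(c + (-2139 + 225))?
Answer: 2*I*sqrt(1123) ≈ 67.022*I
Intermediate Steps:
c = -2578 (c = -1746 - 832 = -2578)
sqrt(c + (-2139 + 225)) = sqrt(-2578 + (-2139 + 225)) = sqrt(-2578 - 1914) = sqrt(-4492) = 2*I*sqrt(1123)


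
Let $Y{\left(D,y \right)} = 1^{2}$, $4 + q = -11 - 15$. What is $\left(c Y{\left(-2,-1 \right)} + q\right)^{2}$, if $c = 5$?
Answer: $625$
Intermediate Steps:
$q = -30$ ($q = -4 - 26 = -30$)
$Y{\left(D,y \right)} = 1$
$\left(c Y{\left(-2,-1 \right)} + q\right)^{2} = \left(5 \cdot 1 - 30\right)^{2} = \left(5 - 30\right)^{2} = \left(-25\right)^{2} = 625$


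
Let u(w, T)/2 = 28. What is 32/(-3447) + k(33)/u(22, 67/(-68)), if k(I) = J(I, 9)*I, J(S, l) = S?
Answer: 3751991/193032 ≈ 19.437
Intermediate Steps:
u(w, T) = 56 (u(w, T) = 2*28 = 56)
k(I) = I**2 (k(I) = I*I = I**2)
32/(-3447) + k(33)/u(22, 67/(-68)) = 32/(-3447) + 33**2/56 = 32*(-1/3447) + 1089*(1/56) = -32/3447 + 1089/56 = 3751991/193032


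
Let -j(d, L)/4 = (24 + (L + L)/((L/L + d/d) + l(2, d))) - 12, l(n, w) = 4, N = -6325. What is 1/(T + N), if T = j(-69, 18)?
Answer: -1/6397 ≈ -0.00015632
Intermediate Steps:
j(d, L) = -48 - 4*L/3 (j(d, L) = -4*((24 + (L + L)/((L/L + d/d) + 4)) - 12) = -4*((24 + (2*L)/((1 + 1) + 4)) - 12) = -4*((24 + (2*L)/(2 + 4)) - 12) = -4*((24 + (2*L)/6) - 12) = -4*((24 + (2*L)*(1/6)) - 12) = -4*((24 + L/3) - 12) = -4*(12 + L/3) = -48 - 4*L/3)
T = -72 (T = -48 - 4/3*18 = -48 - 24 = -72)
1/(T + N) = 1/(-72 - 6325) = 1/(-6397) = -1/6397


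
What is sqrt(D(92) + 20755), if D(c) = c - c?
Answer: sqrt(20755) ≈ 144.07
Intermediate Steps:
D(c) = 0
sqrt(D(92) + 20755) = sqrt(0 + 20755) = sqrt(20755)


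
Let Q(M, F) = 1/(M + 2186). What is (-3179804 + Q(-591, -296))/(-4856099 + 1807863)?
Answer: 5071787379/4861936420 ≈ 1.0432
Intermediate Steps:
Q(M, F) = 1/(2186 + M)
(-3179804 + Q(-591, -296))/(-4856099 + 1807863) = (-3179804 + 1/(2186 - 591))/(-4856099 + 1807863) = (-3179804 + 1/1595)/(-3048236) = (-3179804 + 1/1595)*(-1/3048236) = -5071787379/1595*(-1/3048236) = 5071787379/4861936420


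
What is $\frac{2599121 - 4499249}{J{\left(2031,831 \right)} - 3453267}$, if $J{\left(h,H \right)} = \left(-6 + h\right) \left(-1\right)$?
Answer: $\frac{158344}{287941} \approx 0.54992$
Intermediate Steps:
$J{\left(h,H \right)} = 6 - h$
$\frac{2599121 - 4499249}{J{\left(2031,831 \right)} - 3453267} = \frac{2599121 - 4499249}{\left(6 - 2031\right) - 3453267} = - \frac{1900128}{\left(6 - 2031\right) - 3453267} = - \frac{1900128}{-2025 - 3453267} = - \frac{1900128}{-3455292} = \left(-1900128\right) \left(- \frac{1}{3455292}\right) = \frac{158344}{287941}$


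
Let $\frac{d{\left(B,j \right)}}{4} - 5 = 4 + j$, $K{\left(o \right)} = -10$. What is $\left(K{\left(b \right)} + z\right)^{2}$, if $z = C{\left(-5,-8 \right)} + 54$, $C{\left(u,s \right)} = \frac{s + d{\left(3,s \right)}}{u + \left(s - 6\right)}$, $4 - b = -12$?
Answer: $\frac{705600}{361} \approx 1954.6$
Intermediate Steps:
$b = 16$ ($b = 4 - -12 = 4 + 12 = 16$)
$d{\left(B,j \right)} = 36 + 4 j$ ($d{\left(B,j \right)} = 20 + 4 \left(4 + j\right) = 20 + \left(16 + 4 j\right) = 36 + 4 j$)
$C{\left(u,s \right)} = \frac{36 + 5 s}{-6 + s + u}$ ($C{\left(u,s \right)} = \frac{s + \left(36 + 4 s\right)}{u + \left(s - 6\right)} = \frac{36 + 5 s}{u + \left(s - 6\right)} = \frac{36 + 5 s}{u + \left(-6 + s\right)} = \frac{36 + 5 s}{-6 + s + u}$)
$z = \frac{1030}{19}$ ($z = \frac{36 + 5 \left(-8\right)}{-6 - 8 - 5} + 54 = \frac{36 - 40}{-19} + 54 = \left(- \frac{1}{19}\right) \left(-4\right) + 54 = \frac{4}{19} + 54 = \frac{1030}{19} \approx 54.211$)
$\left(K{\left(b \right)} + z\right)^{2} = \left(-10 + \frac{1030}{19}\right)^{2} = \left(\frac{840}{19}\right)^{2} = \frac{705600}{361}$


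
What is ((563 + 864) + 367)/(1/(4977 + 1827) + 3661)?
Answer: 12206376/24909445 ≈ 0.49003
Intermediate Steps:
((563 + 864) + 367)/(1/(4977 + 1827) + 3661) = (1427 + 367)/(1/6804 + 3661) = 1794/(1/6804 + 3661) = 1794/(24909445/6804) = 1794*(6804/24909445) = 12206376/24909445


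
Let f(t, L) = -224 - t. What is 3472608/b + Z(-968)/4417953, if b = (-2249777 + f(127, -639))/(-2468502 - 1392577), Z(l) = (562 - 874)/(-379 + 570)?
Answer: 235709816781306550850/39556735663853 ≈ 5.9588e+6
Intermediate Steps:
Z(l) = -312/191
b = 2250128/3861079 (b = (-2249777 + (-224 - 1*127))/(-2468502 - 1392577) = (-2249777 + (-224 - 127))/(-3861079) = (-2249777 - 351)*(-1/3861079) = -2250128*(-1/3861079) = 2250128/3861079 ≈ 0.58277)
3472608/b + Z(-968)/4417953 = 3472608/(2250128/3861079) - 312/191/4417953 = 3472608*(3861079/2250128) - 312/191*1/4417953 = 838000864002/140633 - 104/281276341 = 235709816781306550850/39556735663853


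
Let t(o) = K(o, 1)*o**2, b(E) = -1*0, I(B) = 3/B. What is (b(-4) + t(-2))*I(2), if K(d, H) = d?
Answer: -12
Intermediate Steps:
b(E) = 0
t(o) = o**3 (t(o) = o*o**2 = o**3)
(b(-4) + t(-2))*I(2) = (0 + (-2)**3)*(3/2) = (0 - 8)*(3*(1/2)) = -8*3/2 = -12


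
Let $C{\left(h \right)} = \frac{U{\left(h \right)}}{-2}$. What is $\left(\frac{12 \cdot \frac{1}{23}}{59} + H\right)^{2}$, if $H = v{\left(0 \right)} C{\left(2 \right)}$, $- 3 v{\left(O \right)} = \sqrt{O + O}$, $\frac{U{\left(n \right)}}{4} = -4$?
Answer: $\frac{144}{1841449} \approx 7.8199 \cdot 10^{-5}$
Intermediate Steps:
$U{\left(n \right)} = -16$ ($U{\left(n \right)} = 4 \left(-4\right) = -16$)
$C{\left(h \right)} = 8$ ($C{\left(h \right)} = - \frac{16}{-2} = \left(-16\right) \left(- \frac{1}{2}\right) = 8$)
$v{\left(O \right)} = - \frac{\sqrt{2} \sqrt{O}}{3}$ ($v{\left(O \right)} = - \frac{\sqrt{O + O}}{3} = - \frac{\sqrt{2 O}}{3} = - \frac{\sqrt{2} \sqrt{O}}{3}$)
$H = 0$ ($H = - \frac{\sqrt{2} \sqrt{0}}{3} \cdot 8 = \left(- \frac{1}{3}\right) \sqrt{2} \cdot 0 \cdot 8 = 0 \cdot 8 = 0$)
$\left(\frac{12 \cdot \frac{1}{23}}{59} + H\right)^{2} = \left(\frac{12 \cdot \frac{1}{23}}{59} + 0\right)^{2} = \left(12 \cdot \frac{1}{23} \cdot \frac{1}{59} + 0\right)^{2} = \left(\frac{12}{23} \cdot \frac{1}{59} + 0\right)^{2} = \left(\frac{12}{1357} + 0\right)^{2} = \left(\frac{12}{1357}\right)^{2} = \frac{144}{1841449}$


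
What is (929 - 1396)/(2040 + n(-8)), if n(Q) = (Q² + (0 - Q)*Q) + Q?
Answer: -467/2032 ≈ -0.22982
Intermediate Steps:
n(Q) = Q (n(Q) = (Q² + (-Q)*Q) + Q = (Q² - Q²) + Q = 0 + Q = Q)
(929 - 1396)/(2040 + n(-8)) = (929 - 1396)/(2040 - 8) = -467/2032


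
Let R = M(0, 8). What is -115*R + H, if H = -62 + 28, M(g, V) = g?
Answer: -34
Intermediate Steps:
H = -34
R = 0
-115*R + H = -115*0 - 34 = 0 - 34 = -34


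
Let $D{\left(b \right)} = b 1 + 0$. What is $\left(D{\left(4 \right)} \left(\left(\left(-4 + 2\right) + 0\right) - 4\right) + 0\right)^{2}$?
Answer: $576$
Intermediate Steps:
$D{\left(b \right)} = b$ ($D{\left(b \right)} = b + 0 = b$)
$\left(D{\left(4 \right)} \left(\left(\left(-4 + 2\right) + 0\right) - 4\right) + 0\right)^{2} = \left(4 \left(\left(\left(-4 + 2\right) + 0\right) - 4\right) + 0\right)^{2} = \left(4 \left(\left(-2 + 0\right) - 4\right) + 0\right)^{2} = \left(4 \left(-2 - 4\right) + 0\right)^{2} = \left(4 \left(-6\right) + 0\right)^{2} = \left(-24 + 0\right)^{2} = \left(-24\right)^{2} = 576$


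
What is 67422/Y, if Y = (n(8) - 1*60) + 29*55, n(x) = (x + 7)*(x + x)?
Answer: 67422/1775 ≈ 37.984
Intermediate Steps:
n(x) = 2*x*(7 + x) (n(x) = (7 + x)*(2*x) = 2*x*(7 + x))
Y = 1775 (Y = (2*8*(7 + 8) - 1*60) + 29*55 = (2*8*15 - 60) + 1595 = (240 - 60) + 1595 = 180 + 1595 = 1775)
67422/Y = 67422/1775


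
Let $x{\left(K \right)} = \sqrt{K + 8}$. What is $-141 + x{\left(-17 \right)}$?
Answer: $-141 + 3 i \approx -141.0 + 3.0 i$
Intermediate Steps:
$x{\left(K \right)} = \sqrt{8 + K}$
$-141 + x{\left(-17 \right)} = -141 + \sqrt{8 - 17} = -141 + \sqrt{-9} = -141 + 3 i$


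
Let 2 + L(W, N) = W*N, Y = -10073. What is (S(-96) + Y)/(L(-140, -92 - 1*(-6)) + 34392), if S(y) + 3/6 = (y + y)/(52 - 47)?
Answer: -101119/464300 ≈ -0.21779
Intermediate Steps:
S(y) = -½ + 2*y/5 (S(y) = -½ + (y + y)/(52 - 47) = -½ + (2*y)/5 = -½ + (2*y)*(⅕) = -½ + 2*y/5)
L(W, N) = -2 + N*W (L(W, N) = -2 + W*N = -2 + N*W)
(S(-96) + Y)/(L(-140, -92 - 1*(-6)) + 34392) = ((-½ + (⅖)*(-96)) - 10073)/((-2 + (-92 - 1*(-6))*(-140)) + 34392) = ((-½ - 192/5) - 10073)/((-2 + (-92 + 6)*(-140)) + 34392) = (-389/10 - 10073)/((-2 - 86*(-140)) + 34392) = -101119/(10*((-2 + 12040) + 34392)) = -101119/(10*(12038 + 34392)) = -101119/10/46430 = -101119/10*1/46430 = -101119/464300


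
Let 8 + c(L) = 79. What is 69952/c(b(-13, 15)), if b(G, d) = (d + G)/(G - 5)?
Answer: 69952/71 ≈ 985.24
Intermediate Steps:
b(G, d) = (G + d)/(-5 + G)
c(L) = 71 (c(L) = -8 + 79 = 71)
69952/c(b(-13, 15)) = 69952/71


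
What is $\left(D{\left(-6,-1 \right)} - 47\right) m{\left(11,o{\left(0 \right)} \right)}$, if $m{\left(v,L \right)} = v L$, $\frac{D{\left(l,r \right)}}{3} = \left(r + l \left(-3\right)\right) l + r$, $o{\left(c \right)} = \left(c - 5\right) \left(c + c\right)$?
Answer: $0$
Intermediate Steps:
$o{\left(c \right)} = 2 c \left(-5 + c\right)$ ($o{\left(c \right)} = \left(-5 + c\right) 2 c = 2 c \left(-5 + c\right)$)
$D{\left(l,r \right)} = 3 r + 3 l \left(r - 3 l\right)$ ($D{\left(l,r \right)} = 3 \left(\left(r + l \left(-3\right)\right) l + r\right) = 3 \left(\left(r - 3 l\right) l + r\right) = 3 \left(l \left(r - 3 l\right) + r\right) = 3 \left(r + l \left(r - 3 l\right)\right) = 3 r + 3 l \left(r - 3 l\right)$)
$m{\left(v,L \right)} = L v$
$\left(D{\left(-6,-1 \right)} - 47\right) m{\left(11,o{\left(0 \right)} \right)} = \left(\left(- 9 \left(-6\right)^{2} + 3 \left(-1\right) + 3 \left(-6\right) \left(-1\right)\right) - 47\right) 2 \cdot 0 \left(-5 + 0\right) 11 = \left(\left(\left(-9\right) 36 - 3 + 18\right) - 47\right) 2 \cdot 0 \left(-5\right) 11 = \left(\left(-324 - 3 + 18\right) - 47\right) 0 \cdot 11 = \left(-309 - 47\right) 0 = \left(-356\right) 0 = 0$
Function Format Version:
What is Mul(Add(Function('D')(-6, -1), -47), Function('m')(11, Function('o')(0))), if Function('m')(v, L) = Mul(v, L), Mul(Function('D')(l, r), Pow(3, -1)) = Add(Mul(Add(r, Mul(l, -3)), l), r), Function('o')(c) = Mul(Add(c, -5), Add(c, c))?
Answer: 0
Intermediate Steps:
Function('o')(c) = Mul(2, c, Add(-5, c)) (Function('o')(c) = Mul(Add(-5, c), Mul(2, c)) = Mul(2, c, Add(-5, c)))
Function('D')(l, r) = Add(Mul(3, r), Mul(3, l, Add(r, Mul(-3, l)))) (Function('D')(l, r) = Mul(3, Add(Mul(Add(r, Mul(l, -3)), l), r)) = Mul(3, Add(Mul(Add(r, Mul(-3, l)), l), r)) = Mul(3, Add(Mul(l, Add(r, Mul(-3, l))), r)) = Mul(3, Add(r, Mul(l, Add(r, Mul(-3, l))))) = Add(Mul(3, r), Mul(3, l, Add(r, Mul(-3, l)))))
Function('m')(v, L) = Mul(L, v)
Mul(Add(Function('D')(-6, -1), -47), Function('m')(11, Function('o')(0))) = Mul(Add(Add(Mul(-9, Pow(-6, 2)), Mul(3, -1), Mul(3, -6, -1)), -47), Mul(Mul(2, 0, Add(-5, 0)), 11)) = Mul(Add(Add(Mul(-9, 36), -3, 18), -47), Mul(Mul(2, 0, -5), 11)) = Mul(Add(Add(-324, -3, 18), -47), Mul(0, 11)) = Mul(Add(-309, -47), 0) = Mul(-356, 0) = 0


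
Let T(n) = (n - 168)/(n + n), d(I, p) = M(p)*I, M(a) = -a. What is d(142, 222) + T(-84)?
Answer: -63045/2 ≈ -31523.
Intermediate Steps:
d(I, p) = -I*p (d(I, p) = (-p)*I = -I*p)
T(n) = (-168 + n)/(2*n) (T(n) = (-168 + n)/((2*n)) = (-168 + n)*(1/(2*n)) = (-168 + n)/(2*n))
d(142, 222) + T(-84) = -1*142*222 + (1/2)*(-168 - 84)/(-84) = -31524 + (1/2)*(-1/84)*(-252) = -31524 + 3/2 = -63045/2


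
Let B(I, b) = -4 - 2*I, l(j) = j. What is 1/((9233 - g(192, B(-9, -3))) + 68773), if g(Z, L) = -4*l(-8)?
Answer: 1/77974 ≈ 1.2825e-5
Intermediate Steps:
g(Z, L) = 32 (g(Z, L) = -4*(-8) = 32)
1/((9233 - g(192, B(-9, -3))) + 68773) = 1/((9233 - 1*32) + 68773) = 1/((9233 - 32) + 68773) = 1/(9201 + 68773) = 1/77974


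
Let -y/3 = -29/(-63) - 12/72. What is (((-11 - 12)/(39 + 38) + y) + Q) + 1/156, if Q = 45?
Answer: 526447/12012 ≈ 43.827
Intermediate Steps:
y = -37/42 (y = -3*(-29/(-63) - 12/72) = -3*(-29*(-1/63) - 12*1/72) = -3*(29/63 - ⅙) = -3*37/126 = -37/42 ≈ -0.88095)
(((-11 - 12)/(39 + 38) + y) + Q) + 1/156 = (((-11 - 12)/(39 + 38) - 37/42) + 45) + 1/156 = ((-23/77 - 37/42) + 45) + 1/156 = (-545/462 + 45) + 1/156 = 20245/462 + 1/156 = 526447/12012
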